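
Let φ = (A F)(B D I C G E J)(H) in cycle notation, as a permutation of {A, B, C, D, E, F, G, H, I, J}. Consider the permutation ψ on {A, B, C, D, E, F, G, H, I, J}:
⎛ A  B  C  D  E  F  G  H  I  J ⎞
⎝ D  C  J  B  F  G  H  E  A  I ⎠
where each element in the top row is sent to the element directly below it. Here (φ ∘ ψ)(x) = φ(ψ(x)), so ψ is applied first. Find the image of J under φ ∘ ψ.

C

ψ(J) = I, then φ(I) = C; composing gives (φ ∘ ψ)(J) = C.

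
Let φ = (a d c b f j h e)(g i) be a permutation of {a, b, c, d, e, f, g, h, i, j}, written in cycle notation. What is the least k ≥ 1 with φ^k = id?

8

The disjoint cycles have lengths 8, 2.
Since disjoint cycles commute, ord(φ) = lcm(8, 2) = 8.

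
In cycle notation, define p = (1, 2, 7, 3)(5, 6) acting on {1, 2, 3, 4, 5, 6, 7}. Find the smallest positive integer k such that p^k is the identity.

4

The cycle type of p is (4, 2, 1).
The order of p is the least common multiple of its cycle lengths: lcm(4, 2) = 4.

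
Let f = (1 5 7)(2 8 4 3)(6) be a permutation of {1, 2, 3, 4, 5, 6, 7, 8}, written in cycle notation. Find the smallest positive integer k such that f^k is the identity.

12

The cycle type of f is (4, 3, 1).
The order is lcm(4, 3) = 12.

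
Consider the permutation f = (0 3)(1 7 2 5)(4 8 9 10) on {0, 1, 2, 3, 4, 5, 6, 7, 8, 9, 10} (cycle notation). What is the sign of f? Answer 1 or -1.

The cycle lengths are 4, 4, 2, 1.
A cycle of length ℓ contributes ℓ−1 transpositions, so f is a product of 3 + 3 + 1 = 7 transpositions — odd.

-1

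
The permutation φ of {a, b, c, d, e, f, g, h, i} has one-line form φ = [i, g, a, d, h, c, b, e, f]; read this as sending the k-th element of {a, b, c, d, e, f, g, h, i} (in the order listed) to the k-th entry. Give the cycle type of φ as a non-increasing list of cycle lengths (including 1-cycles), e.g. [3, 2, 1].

The disjoint cycles are (a, i, f, c)(b, g)(d)(e, h), with lengths 4, 2, 2, 1 in non-increasing order.

[4, 2, 2, 1]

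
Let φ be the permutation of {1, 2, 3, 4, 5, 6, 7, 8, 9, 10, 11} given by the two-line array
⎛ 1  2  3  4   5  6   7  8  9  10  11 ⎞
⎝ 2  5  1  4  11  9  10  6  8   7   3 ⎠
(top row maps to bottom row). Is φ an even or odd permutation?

In disjoint-cycle form the cycle lengths are 5, 3, 2, 1.
A cycle of length ℓ contributes ℓ−1 transpositions, so φ is a product of 4 + 2 + 1 = 7 transpositions — odd.

odd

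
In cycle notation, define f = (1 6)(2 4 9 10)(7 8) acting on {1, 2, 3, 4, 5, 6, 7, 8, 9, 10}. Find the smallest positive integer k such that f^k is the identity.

4

The disjoint cycles have lengths 4, 2, 2, 1, 1.
The order of f is the least common multiple of its cycle lengths: lcm(4, 2, 2) = 4.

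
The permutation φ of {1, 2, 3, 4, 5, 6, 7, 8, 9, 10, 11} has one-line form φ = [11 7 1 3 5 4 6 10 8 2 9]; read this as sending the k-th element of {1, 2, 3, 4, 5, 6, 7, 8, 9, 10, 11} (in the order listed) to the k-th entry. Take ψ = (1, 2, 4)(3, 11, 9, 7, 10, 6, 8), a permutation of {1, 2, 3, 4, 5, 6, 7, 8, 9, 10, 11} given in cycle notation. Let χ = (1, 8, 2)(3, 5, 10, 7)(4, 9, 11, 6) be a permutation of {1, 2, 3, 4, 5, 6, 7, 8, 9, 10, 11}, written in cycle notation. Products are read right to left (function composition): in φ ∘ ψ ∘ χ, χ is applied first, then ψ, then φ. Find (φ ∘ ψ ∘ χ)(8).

3

Chase 8: χ(8) = 2; ψ(2) = 4; φ(4) = 3. Hence (φ ∘ ψ ∘ χ)(8) = 3.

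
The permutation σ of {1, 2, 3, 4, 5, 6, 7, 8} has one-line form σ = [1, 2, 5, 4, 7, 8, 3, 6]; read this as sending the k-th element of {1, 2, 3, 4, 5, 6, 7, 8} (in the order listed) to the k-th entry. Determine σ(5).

7

5 is element number 5 of the domain, and entry number 5 of the one-line form is 7, so σ(5) = 7.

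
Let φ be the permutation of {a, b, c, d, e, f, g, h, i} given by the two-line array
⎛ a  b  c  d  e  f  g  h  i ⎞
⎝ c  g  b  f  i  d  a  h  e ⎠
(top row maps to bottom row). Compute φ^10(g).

Tracing g → a → … returns to g after 4 steps, so g lies in a 4-cycle (a, c, b, g).
On a 4-cycle, φ^4 is the identity, so φ^10 = φ^2 there (10 ≡ 2 mod 4).
Advancing 2 steps from g: g → a → c.

c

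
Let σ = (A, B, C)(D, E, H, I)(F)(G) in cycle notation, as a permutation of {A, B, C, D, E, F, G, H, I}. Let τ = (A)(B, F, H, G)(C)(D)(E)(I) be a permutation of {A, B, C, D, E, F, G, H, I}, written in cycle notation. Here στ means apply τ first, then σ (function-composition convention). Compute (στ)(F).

I

τ(F) = H, then σ(H) = I; composing gives (στ)(F) = I.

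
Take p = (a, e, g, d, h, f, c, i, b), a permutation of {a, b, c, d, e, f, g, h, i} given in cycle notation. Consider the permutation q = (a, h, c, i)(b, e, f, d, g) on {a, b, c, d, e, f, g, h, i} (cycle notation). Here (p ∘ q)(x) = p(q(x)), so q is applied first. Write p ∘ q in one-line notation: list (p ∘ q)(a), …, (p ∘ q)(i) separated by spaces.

(p ∘ q)(x) = p(q(x)). Computing each image: p(q(a)) = p(h) = f, p(q(b)) = p(e) = g, p(q(c)) = p(i) = b, p(q(d)) = p(g) = d, p(q(e)) = p(f) = c, p(q(f)) = p(d) = h, p(q(g)) = p(b) = a, p(q(h)) = p(c) = i, p(q(i)) = p(a) = e.
Hence p ∘ q = [f g b d c h a i e].

f g b d c h a i e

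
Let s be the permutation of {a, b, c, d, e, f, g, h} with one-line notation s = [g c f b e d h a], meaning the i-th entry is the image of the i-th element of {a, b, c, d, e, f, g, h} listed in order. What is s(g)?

h

g is element number 7 of the domain, and entry number 7 of the one-line form is h, so s(g) = h.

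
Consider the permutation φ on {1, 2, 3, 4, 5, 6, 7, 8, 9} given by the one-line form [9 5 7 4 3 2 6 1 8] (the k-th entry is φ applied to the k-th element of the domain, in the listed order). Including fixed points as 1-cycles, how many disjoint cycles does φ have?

The cycle decomposition is (1 9 8)(2 5 3 7 6)(4), which has 3 cycles (counting 1-cycles).

3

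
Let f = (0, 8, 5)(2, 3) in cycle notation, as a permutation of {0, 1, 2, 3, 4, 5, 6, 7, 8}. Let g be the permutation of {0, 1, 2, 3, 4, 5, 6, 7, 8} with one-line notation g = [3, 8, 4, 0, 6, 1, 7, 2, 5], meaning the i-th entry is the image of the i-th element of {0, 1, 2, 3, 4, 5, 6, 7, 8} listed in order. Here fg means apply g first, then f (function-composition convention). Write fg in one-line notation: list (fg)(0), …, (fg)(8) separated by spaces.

2 5 4 8 6 1 7 3 0

For each element, apply g then f: 0 → 3 → 2; 1 → 8 → 5; 2 → 4 → 4; 3 → 0 → 8; 4 → 6 → 6; 5 → 1 → 1; 6 → 7 → 7; 7 → 2 → 3; 8 → 5 → 0.
Collecting the images, fg = [2 5 4 8 6 1 7 3 0].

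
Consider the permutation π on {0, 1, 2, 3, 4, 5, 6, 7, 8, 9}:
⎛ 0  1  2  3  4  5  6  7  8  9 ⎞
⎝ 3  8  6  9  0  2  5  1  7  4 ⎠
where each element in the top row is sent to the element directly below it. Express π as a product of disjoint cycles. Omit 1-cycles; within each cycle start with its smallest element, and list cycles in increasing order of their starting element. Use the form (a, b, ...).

Iterating π from 0 gives 0 → 3 → 9 → 4 → 0; that is the 4-cycle (0, 3, 9, 4).
Continuing from each remaining unvisited element yields (0, 3, 9, 4)(1, 8, 7)(2, 6, 5).

(0, 3, 9, 4)(1, 8, 7)(2, 6, 5)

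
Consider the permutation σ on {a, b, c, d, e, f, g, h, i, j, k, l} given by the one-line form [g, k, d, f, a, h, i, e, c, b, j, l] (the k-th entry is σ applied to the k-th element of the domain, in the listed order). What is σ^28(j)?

Tracing j → b → … returns to j after 3 steps, so j lies in a 3-cycle (b k j).
On a 3-cycle, σ^3 is the identity, so σ^28 = σ^1 there (28 ≡ 1 mod 3).
Stepping 1 place around the cycle: j → b.

b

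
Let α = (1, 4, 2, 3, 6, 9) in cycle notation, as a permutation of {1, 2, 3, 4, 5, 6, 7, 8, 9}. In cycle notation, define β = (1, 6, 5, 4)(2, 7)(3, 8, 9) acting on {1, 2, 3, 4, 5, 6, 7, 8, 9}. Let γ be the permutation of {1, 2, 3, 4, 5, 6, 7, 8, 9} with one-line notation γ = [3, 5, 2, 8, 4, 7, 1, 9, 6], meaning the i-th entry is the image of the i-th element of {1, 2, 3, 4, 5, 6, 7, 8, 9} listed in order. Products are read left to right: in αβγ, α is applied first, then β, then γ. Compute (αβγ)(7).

5

Apply the permutations in order: α(7) = 7, then β(7) = 2, then γ(2) = 5. So (αβγ)(7) = 5.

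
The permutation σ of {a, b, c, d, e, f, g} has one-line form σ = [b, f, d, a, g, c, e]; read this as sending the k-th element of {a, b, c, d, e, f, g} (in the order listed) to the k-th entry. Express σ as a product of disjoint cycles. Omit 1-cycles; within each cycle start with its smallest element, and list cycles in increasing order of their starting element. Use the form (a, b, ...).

(a, b, f, c, d)(e, g)

From a: a → b → f → c → d → a, closing the cycle (a, b, f, c, d).
Continuing from each remaining unvisited element yields (a, b, f, c, d)(e, g).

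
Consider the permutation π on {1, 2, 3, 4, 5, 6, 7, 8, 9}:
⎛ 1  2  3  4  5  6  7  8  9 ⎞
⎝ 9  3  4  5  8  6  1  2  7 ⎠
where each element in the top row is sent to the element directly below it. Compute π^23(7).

Tracing 7 → 1 → … returns to 7 after 3 steps, so 7 lies in a 3-cycle (1, 9, 7).
Powers repeat with period 3 on this cycle, and 23 mod 3 = 2, so π^23(7) = π^2(7).
Stepping 2 places around the cycle: 7 → 1 → 9.

9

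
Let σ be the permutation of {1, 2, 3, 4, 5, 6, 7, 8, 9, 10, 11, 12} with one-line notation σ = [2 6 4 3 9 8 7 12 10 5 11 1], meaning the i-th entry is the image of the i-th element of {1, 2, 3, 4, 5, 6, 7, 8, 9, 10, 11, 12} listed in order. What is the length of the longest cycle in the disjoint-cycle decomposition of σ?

5

Decomposing into disjoint cycles gives (1 2 6 8 12)(3 4)(5 9 10); the longest has length 5.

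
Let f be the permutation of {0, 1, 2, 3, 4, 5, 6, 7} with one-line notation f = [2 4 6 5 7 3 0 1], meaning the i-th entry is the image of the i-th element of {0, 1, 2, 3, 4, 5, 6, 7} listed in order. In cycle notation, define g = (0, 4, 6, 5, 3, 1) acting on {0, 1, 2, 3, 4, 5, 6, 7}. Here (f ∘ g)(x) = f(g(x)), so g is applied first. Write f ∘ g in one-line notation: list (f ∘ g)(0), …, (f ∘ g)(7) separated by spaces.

(f ∘ g)(x) = f(g(x)). Computing each image: f(g(0)) = f(4) = 7, f(g(1)) = f(0) = 2, f(g(2)) = f(2) = 6, f(g(3)) = f(1) = 4, f(g(4)) = f(6) = 0, f(g(5)) = f(3) = 5, f(g(6)) = f(5) = 3, f(g(7)) = f(7) = 1.
Hence f ∘ g = [7 2 6 4 0 5 3 1].

7 2 6 4 0 5 3 1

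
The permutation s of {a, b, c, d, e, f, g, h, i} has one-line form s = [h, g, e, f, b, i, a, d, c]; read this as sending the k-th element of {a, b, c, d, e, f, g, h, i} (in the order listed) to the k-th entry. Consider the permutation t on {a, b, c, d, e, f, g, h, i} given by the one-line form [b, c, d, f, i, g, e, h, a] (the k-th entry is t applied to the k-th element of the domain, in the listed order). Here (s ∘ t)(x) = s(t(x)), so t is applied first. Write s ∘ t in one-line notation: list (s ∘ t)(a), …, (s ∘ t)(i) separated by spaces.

g e f i c a b d h

Chase each element through t then s: a → b → g; b → c → e; c → d → f; d → f → i; e → i → c; f → g → a; g → e → b; h → h → d; i → a → h.
Collecting the images, s ∘ t = [g e f i c a b d h].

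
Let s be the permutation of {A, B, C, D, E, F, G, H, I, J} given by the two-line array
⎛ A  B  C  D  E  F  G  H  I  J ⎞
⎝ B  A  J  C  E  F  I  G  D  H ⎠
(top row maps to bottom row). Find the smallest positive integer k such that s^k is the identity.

6

Decomposing into disjoint cycles gives cycle lengths 6, 2, 1, 1.
The order is lcm(6, 2) = 6.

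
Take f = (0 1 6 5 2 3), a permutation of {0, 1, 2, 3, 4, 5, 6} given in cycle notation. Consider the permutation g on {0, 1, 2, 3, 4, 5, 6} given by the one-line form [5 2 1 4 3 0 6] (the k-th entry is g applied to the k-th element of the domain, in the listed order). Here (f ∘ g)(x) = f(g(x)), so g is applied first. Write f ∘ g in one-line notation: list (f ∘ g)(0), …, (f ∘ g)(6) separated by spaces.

2 3 6 4 0 1 5

For each element, apply g then f: 0 → 5 → 2; 1 → 2 → 3; 2 → 1 → 6; 3 → 4 → 4; 4 → 3 → 0; 5 → 0 → 1; 6 → 6 → 5.
So f ∘ g in one-line form is 2 3 6 4 0 1 5.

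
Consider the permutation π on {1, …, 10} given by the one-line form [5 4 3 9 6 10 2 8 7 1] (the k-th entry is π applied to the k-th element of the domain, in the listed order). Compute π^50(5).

10

Tracing 5 → 6 → … returns to 5 after 4 steps, so 5 lies in a 4-cycle (1 5 6 10).
On a 4-cycle, π^4 is the identity, so π^50 = π^2 there (50 ≡ 2 mod 4).
Advancing 2 steps from 5: 5 → 6 → 10.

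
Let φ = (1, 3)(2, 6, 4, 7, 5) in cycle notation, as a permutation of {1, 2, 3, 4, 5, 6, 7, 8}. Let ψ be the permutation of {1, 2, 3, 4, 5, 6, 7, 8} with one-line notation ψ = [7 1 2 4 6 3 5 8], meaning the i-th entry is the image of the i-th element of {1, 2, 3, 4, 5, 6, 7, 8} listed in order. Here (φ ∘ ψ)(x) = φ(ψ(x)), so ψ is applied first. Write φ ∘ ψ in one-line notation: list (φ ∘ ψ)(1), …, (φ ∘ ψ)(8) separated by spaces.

(φ ∘ ψ)(x) = φ(ψ(x)). Computing each image: φ(ψ(1)) = φ(7) = 5, φ(ψ(2)) = φ(1) = 3, φ(ψ(3)) = φ(2) = 6, φ(ψ(4)) = φ(4) = 7, φ(ψ(5)) = φ(6) = 4, φ(ψ(6)) = φ(3) = 1, φ(ψ(7)) = φ(5) = 2, φ(ψ(8)) = φ(8) = 8.
Hence φ ∘ ψ = [5 3 6 7 4 1 2 8].

5 3 6 7 4 1 2 8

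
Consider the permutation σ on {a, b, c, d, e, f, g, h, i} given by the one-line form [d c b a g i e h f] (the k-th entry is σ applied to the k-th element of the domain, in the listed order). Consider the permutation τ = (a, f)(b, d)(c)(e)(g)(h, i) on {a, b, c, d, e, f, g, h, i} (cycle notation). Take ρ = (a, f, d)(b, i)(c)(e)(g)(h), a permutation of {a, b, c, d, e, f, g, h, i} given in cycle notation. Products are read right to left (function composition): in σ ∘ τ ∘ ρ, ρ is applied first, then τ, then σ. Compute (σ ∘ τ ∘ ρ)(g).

(σ ∘ τ ∘ ρ)(g) = σ(τ(ρ(g))). ρ(g) = g, then τ(g) = g, then σ(g) = e, so the result is e.

e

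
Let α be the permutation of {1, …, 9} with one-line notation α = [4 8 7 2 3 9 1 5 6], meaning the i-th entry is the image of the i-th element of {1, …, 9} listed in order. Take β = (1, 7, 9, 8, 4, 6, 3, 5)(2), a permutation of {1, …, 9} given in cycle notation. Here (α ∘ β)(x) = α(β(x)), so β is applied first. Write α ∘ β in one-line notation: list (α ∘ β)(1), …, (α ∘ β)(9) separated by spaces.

Chase each element through β then α: 1 → 7 → 1; 2 → 2 → 8; 3 → 5 → 3; 4 → 6 → 9; 5 → 1 → 4; 6 → 3 → 7; 7 → 9 → 6; 8 → 4 → 2; 9 → 8 → 5.
Collecting the images, α ∘ β = [1 8 3 9 4 7 6 2 5].

1 8 3 9 4 7 6 2 5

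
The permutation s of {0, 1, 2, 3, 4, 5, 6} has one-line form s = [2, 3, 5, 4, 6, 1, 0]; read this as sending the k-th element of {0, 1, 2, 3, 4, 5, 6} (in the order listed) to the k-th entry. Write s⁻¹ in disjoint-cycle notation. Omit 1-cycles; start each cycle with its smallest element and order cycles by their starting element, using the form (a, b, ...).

(0, 6, 4, 3, 1, 5, 2)

The cycle decomposition of s is (0, 2, 5, 1, 3, 4, 6).
The inverse reverses every cycle; in canonical form, s⁻¹ = (0, 6, 4, 3, 1, 5, 2).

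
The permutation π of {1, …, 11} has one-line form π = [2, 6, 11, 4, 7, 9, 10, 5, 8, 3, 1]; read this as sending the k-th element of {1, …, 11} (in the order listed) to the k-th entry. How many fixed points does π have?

1

The fixed points (elements with π(x) = x) are {4}, so there is 1.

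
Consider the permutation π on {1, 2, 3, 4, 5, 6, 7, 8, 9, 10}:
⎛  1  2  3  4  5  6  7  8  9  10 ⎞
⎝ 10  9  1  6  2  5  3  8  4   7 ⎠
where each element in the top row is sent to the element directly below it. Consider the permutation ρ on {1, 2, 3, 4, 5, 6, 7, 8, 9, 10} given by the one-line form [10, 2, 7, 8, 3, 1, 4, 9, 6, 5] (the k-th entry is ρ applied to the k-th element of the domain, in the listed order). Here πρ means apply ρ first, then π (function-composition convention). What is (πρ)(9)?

First apply ρ: ρ(9) = 6, then π(6) = 5. Thus (πρ)(9) = 5.

5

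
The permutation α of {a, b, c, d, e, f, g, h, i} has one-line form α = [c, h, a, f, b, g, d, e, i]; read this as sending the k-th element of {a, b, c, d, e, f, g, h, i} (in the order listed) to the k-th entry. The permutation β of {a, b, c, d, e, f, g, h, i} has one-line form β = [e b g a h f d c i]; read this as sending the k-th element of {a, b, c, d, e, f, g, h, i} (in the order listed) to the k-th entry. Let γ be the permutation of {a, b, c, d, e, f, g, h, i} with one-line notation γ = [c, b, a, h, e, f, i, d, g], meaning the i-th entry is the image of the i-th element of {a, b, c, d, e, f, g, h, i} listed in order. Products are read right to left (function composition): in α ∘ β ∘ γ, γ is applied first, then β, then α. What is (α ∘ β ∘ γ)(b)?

(α ∘ β ∘ γ)(b) = α(β(γ(b))). γ(b) = b, then β(b) = b, then α(b) = h, so the result is h.

h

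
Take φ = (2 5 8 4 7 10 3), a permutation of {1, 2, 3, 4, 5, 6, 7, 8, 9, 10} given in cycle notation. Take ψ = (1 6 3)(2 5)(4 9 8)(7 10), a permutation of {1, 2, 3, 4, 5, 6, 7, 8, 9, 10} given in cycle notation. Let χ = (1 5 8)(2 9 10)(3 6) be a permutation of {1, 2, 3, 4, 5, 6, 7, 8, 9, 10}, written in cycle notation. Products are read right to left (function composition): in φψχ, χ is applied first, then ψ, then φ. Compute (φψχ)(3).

2

Apply the permutations in order: χ(3) = 6, then ψ(6) = 3, then φ(3) = 2. So (φψχ)(3) = 2.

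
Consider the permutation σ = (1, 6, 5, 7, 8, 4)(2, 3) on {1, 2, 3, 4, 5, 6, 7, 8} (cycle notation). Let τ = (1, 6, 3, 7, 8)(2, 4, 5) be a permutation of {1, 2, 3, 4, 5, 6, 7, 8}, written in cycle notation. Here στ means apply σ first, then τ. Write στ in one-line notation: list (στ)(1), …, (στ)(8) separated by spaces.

3 7 4 6 8 2 1 5

Chase each element through σ then τ: 1 → 6 → 3; 2 → 3 → 7; 3 → 2 → 4; 4 → 1 → 6; 5 → 7 → 8; 6 → 5 → 2; 7 → 8 → 1; 8 → 4 → 5.
So στ in one-line form is 3 7 4 6 8 2 1 5.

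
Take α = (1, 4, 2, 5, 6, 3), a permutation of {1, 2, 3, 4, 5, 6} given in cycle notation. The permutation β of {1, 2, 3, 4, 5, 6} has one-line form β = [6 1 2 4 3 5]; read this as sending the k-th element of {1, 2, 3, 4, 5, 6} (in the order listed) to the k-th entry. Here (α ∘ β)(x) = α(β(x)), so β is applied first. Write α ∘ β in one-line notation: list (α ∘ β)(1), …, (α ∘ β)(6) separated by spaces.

For each element, apply β then α: 1 → 6 → 3; 2 → 1 → 4; 3 → 2 → 5; 4 → 4 → 2; 5 → 3 → 1; 6 → 5 → 6.
So α ∘ β in one-line form is 3 4 5 2 1 6.

3 4 5 2 1 6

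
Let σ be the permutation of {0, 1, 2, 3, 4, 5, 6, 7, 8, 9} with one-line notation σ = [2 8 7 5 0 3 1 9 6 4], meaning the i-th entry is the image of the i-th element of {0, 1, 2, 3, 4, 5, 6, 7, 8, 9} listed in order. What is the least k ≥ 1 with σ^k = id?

Writing σ as disjoint cycles, the cycle lengths are 5, 3, 2.
The order of σ is the least common multiple of its cycle lengths: lcm(5, 3, 2) = 30.

30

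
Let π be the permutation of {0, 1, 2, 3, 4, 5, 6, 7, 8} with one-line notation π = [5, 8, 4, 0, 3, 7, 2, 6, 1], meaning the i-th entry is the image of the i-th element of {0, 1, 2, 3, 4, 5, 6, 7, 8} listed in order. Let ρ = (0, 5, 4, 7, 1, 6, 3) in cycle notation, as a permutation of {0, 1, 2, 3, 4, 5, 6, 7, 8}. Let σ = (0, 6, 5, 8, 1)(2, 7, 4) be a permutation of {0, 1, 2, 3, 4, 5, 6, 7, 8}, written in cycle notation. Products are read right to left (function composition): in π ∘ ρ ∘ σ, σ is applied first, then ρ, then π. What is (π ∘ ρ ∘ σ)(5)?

Chase 5: σ(5) = 8; ρ(8) = 8; π(8) = 1. Hence (π ∘ ρ ∘ σ)(5) = 1.

1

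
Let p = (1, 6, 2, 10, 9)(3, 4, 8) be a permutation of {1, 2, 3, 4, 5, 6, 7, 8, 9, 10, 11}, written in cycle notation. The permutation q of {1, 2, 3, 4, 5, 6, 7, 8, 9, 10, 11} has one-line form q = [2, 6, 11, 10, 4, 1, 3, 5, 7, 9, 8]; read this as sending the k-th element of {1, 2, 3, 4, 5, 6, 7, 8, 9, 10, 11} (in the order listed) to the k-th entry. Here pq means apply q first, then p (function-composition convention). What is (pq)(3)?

11

First apply q: q(3) = 11, then p(11) = 11. Thus (pq)(3) = 11.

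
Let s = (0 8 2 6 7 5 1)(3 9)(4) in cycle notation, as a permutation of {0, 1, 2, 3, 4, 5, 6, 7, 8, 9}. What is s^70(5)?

5 lies in the 7-cycle (0 8 2 6 7 5 1).
On a 7-cycle, s^7 is the identity, so s^70 = s^0 there (70 ≡ 0 mod 7).
So s^70(5) = 5.

5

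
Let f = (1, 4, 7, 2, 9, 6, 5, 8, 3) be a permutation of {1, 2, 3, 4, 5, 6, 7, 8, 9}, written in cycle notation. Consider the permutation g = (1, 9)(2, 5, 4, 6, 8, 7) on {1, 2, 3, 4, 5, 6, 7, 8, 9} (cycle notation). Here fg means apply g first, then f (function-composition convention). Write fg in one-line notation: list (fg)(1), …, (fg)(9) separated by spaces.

(fg)(x) = f(g(x)). Computing each image: f(g(1)) = f(9) = 6, f(g(2)) = f(5) = 8, f(g(3)) = f(3) = 1, f(g(4)) = f(6) = 5, f(g(5)) = f(4) = 7, f(g(6)) = f(8) = 3, f(g(7)) = f(2) = 9, f(g(8)) = f(7) = 2, f(g(9)) = f(1) = 4.
Hence fg = [6 8 1 5 7 3 9 2 4].

6 8 1 5 7 3 9 2 4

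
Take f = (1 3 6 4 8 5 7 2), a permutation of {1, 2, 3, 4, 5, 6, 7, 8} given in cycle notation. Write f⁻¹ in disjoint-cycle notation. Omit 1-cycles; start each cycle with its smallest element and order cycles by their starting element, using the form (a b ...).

(1 2 7 5 8 4 6 3)

Inverting a permutation written in cycle notation just reverses the order within every cycle.
After reversing and putting each cycle's least element first, f⁻¹ = (1 2 7 5 8 4 6 3).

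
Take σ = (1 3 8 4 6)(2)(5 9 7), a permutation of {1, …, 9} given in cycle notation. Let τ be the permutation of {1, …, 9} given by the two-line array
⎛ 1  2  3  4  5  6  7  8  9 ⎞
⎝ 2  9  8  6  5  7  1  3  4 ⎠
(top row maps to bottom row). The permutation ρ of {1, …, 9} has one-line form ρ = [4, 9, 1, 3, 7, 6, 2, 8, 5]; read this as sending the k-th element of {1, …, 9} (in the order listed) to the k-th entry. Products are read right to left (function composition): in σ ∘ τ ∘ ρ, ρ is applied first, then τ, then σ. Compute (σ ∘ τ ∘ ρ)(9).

9

Chase 9: ρ(9) = 5; τ(5) = 5; σ(5) = 9. Hence (σ ∘ τ ∘ ρ)(9) = 9.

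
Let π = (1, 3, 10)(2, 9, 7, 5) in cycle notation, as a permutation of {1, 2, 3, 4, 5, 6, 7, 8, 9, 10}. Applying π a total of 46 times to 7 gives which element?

7 lies in the 4-cycle (2, 9, 7, 5).
Since the cycle has length 4, π^46 acts on it the same as π^2 (46 mod 4 = 2).
Stepping 2 places around the cycle: 7 → 5 → 2.

2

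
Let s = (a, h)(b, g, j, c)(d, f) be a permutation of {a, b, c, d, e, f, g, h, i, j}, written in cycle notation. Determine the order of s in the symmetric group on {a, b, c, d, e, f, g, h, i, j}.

The disjoint cycles have lengths 4, 2, 2, 1, 1.
Since disjoint cycles commute, ord(s) = lcm(4, 2, 2) = 4.

4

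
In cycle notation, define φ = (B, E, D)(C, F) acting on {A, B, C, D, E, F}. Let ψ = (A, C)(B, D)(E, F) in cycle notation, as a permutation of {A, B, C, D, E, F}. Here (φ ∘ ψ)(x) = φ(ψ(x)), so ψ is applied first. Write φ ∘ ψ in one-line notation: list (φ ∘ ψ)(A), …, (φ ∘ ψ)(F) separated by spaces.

F B A E C D

For each element, apply ψ then φ: A → C → F; B → D → B; C → A → A; D → B → E; E → F → C; F → E → D.
So φ ∘ ψ in one-line form is F B A E C D.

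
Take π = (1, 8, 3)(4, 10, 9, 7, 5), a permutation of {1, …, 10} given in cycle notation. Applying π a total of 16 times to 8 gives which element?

8 lies in the 3-cycle (1, 8, 3).
Since the cycle has length 3, π^16 acts on it the same as π^1 (16 mod 3 = 1).
Advancing 1 step from 8: 8 → 3.

3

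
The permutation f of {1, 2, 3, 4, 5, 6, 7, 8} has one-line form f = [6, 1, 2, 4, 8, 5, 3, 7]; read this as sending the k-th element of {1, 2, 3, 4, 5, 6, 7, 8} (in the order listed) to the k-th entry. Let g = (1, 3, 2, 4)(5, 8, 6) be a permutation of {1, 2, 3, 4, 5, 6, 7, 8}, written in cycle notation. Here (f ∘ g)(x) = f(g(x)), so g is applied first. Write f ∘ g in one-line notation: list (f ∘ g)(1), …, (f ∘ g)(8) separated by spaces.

For each element, apply g then f: 1 → 3 → 2; 2 → 4 → 4; 3 → 2 → 1; 4 → 1 → 6; 5 → 8 → 7; 6 → 5 → 8; 7 → 7 → 3; 8 → 6 → 5.
Collecting the images, f ∘ g = [2 4 1 6 7 8 3 5].

2 4 1 6 7 8 3 5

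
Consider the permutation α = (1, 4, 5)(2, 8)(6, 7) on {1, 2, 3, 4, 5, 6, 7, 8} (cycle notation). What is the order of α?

The disjoint cycles have lengths 3, 2, 2, 1.
The order is lcm(3, 2, 2) = 6.

6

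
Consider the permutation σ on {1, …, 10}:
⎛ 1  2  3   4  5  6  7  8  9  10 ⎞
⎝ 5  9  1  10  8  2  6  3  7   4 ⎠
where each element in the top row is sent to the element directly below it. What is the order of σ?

The disjoint-cycle form of σ has cycle lengths 4, 4, 2.
The order of σ is the least common multiple of its cycle lengths: lcm(4, 4, 2) = 4.

4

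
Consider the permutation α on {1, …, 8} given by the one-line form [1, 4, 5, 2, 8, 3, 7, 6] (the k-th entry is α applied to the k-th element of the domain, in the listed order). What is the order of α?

4

Decomposing into disjoint cycles gives cycle lengths 4, 2, 1, 1.
The order of α is the least common multiple of its cycle lengths: lcm(4, 2) = 4.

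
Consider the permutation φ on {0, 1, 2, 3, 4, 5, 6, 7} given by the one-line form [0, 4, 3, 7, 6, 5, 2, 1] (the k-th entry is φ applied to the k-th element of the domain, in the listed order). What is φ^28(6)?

Tracing 6 → 2 → … returns to 6 after 6 steps, so 6 lies in a 6-cycle (1, 4, 6, 2, 3, 7).
Since the cycle has length 6, φ^28 acts on it the same as φ^4 (28 mod 6 = 4).
Stepping 4 places around the cycle: 6 → 2 → 3 → 7 → 1.

1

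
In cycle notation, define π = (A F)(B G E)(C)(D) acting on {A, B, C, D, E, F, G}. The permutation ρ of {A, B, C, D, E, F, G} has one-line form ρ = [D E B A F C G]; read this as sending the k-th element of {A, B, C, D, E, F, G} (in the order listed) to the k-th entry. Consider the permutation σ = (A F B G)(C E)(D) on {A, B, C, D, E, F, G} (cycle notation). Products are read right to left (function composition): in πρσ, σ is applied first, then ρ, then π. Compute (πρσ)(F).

B

Apply the permutations in order: σ(F) = B, then ρ(B) = E, then π(E) = B. So (πρσ)(F) = B.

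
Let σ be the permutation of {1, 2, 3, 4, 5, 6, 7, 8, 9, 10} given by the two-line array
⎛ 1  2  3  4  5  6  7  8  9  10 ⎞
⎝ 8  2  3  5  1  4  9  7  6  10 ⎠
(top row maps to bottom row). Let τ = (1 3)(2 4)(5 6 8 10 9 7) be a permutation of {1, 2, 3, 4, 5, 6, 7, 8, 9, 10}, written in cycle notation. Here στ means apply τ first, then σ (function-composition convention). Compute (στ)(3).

τ(3) = 1, then σ(1) = 8; composing gives (στ)(3) = 8.

8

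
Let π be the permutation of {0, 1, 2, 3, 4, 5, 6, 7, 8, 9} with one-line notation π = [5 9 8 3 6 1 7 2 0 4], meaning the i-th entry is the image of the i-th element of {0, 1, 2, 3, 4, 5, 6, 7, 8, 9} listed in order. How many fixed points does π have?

The fixed points (elements with π(x) = x) are {3}, so there is 1.

1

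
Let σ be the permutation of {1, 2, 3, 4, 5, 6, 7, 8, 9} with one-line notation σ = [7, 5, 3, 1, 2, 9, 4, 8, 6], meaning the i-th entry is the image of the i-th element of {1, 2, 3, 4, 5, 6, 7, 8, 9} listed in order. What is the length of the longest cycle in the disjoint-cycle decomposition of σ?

Decomposing into disjoint cycles gives (1 7 4)(2 5)(6 9); the longest has length 3.

3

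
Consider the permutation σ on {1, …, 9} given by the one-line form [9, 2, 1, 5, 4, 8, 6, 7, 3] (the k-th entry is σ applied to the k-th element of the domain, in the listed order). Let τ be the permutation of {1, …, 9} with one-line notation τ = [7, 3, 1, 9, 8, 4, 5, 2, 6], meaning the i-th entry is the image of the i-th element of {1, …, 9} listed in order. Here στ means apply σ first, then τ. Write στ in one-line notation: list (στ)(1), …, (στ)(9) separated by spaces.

(στ)(x) = τ(σ(x)). Computing each image: τ(σ(1)) = τ(9) = 6, τ(σ(2)) = τ(2) = 3, τ(σ(3)) = τ(1) = 7, τ(σ(4)) = τ(5) = 8, τ(σ(5)) = τ(4) = 9, τ(σ(6)) = τ(8) = 2, τ(σ(7)) = τ(6) = 4, τ(σ(8)) = τ(7) = 5, τ(σ(9)) = τ(3) = 1.
Hence στ = [6 3 7 8 9 2 4 5 1].

6 3 7 8 9 2 4 5 1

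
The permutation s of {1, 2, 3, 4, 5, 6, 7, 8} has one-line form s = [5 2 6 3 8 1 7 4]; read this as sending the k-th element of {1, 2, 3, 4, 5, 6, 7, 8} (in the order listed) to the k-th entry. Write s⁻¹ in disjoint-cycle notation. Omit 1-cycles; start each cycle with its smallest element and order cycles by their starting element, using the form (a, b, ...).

(1, 6, 3, 4, 8, 5)

The cycle decomposition of s is (1, 5, 8, 4, 3, 6).
The inverse reverses every cycle; in canonical form, s⁻¹ = (1, 6, 3, 4, 8, 5).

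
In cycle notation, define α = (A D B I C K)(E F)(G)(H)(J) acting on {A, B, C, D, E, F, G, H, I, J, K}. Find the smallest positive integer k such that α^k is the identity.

The cycle type of α is (6, 2, 1, 1, 1).
Since disjoint cycles commute, ord(α) = lcm(6, 2) = 6.

6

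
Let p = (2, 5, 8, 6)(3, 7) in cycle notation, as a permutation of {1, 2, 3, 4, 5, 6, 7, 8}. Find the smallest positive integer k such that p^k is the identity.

4

The disjoint cycles have lengths 4, 2, 1, 1.
The order is lcm(4, 2) = 4.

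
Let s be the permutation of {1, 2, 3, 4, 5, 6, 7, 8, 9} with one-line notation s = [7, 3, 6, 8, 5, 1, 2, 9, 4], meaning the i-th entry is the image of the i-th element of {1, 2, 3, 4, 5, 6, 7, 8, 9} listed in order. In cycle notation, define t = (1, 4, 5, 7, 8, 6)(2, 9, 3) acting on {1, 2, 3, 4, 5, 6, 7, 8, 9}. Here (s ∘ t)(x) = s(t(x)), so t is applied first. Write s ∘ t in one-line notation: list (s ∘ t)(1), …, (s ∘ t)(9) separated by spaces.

8 4 3 5 2 7 9 1 6

(s ∘ t)(x) = s(t(x)). Computing each image: s(t(1)) = s(4) = 8, s(t(2)) = s(9) = 4, s(t(3)) = s(2) = 3, s(t(4)) = s(5) = 5, s(t(5)) = s(7) = 2, s(t(6)) = s(1) = 7, s(t(7)) = s(8) = 9, s(t(8)) = s(6) = 1, s(t(9)) = s(3) = 6.
Hence s ∘ t = [8 4 3 5 2 7 9 1 6].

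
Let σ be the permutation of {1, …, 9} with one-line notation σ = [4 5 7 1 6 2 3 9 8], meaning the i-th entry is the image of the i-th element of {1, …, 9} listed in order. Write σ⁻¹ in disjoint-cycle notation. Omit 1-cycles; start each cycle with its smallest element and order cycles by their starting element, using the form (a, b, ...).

(1, 4)(2, 6, 5)(3, 7)(8, 9)

First write σ in disjoint cycles: (1, 4)(2, 5, 6)(3, 7)(8, 9).
Reversing each cycle (and rotating so the smallest element leads) gives σ⁻¹ = (1, 4)(2, 6, 5)(3, 7)(8, 9).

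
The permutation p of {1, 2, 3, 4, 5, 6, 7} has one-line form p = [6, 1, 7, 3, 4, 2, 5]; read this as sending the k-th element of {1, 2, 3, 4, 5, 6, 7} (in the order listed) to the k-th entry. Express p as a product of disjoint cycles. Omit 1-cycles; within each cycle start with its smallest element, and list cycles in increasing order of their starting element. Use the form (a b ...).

(1 6 2)(3 7 5 4)

Start at 1 and follow images: 1 → 6 → 2 → 1, giving the cycle (1 6 2).
Continuing from each remaining unvisited element yields (1 6 2)(3 7 5 4).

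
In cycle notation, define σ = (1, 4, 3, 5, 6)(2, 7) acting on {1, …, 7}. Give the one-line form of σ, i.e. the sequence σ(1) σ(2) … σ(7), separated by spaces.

4 7 5 3 6 1 2

Image by image: 1↦4, 2↦7, 3↦5, 4↦3, 5↦6, 6↦1, 7↦2.
Listing these in domain order gives 4 7 5 3 6 1 2.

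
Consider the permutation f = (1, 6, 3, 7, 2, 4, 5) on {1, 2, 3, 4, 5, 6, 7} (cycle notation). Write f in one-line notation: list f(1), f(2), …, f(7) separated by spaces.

Image by image: 1→6, 2→4, 3→7, 4→5, 5→1, 6→3, 7→2.
So the one-line form is 6 4 7 5 1 3 2.

6 4 7 5 1 3 2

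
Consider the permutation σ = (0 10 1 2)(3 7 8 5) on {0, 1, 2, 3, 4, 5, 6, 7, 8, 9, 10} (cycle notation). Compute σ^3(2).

1

2 lies in the 4-cycle (0 10 1 2).
Stepping 3 places around the cycle: 2 → 0 → 10 → 1.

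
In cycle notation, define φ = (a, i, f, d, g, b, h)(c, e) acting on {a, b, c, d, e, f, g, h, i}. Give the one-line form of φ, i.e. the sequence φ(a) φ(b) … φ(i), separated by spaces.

Each element maps to the next entry in its cycle (wrapping to the front): a→i, b→h, c→e, d→g, e→c, f→d, g→b, h→a, i→f.
So the one-line form is i h e g c d b a f.

i h e g c d b a f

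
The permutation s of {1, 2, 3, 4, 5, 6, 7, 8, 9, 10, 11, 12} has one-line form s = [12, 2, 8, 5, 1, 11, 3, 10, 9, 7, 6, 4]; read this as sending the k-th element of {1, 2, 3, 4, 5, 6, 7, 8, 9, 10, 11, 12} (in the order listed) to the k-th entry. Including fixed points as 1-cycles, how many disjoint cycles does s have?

The cycle decomposition is (1 12 4 5)(2)(3 8 10 7)(6 11)(9), which has 5 cycles (counting 1-cycles).

5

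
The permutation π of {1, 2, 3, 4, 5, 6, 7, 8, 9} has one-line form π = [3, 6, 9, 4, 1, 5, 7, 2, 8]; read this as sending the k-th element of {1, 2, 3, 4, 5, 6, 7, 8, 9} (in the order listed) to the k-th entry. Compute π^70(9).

9

Tracing 9 → 8 → … returns to 9 after 7 steps, so 9 lies in a 7-cycle (1, 3, 9, 8, 2, 6, 5).
Since the cycle has length 7, π^70 acts on it the same as π^0 (70 mod 7 = 0).
So π^70(9) = 9.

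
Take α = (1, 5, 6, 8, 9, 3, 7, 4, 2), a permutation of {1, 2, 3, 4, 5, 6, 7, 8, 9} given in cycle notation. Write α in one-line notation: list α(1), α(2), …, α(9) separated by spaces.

5 1 7 2 6 8 4 9 3

Image by image: 1↦5, 2↦1, 3↦7, 4↦2, 5↦6, 6↦8, 7↦4, 8↦9, 9↦3.
So the one-line form is 5 1 7 2 6 8 4 9 3.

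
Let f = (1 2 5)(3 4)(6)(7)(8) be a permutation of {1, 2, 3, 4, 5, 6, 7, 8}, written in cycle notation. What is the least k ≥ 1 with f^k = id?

6

The disjoint cycles have lengths 3, 2, 1, 1, 1.
The order of f is the least common multiple of its cycle lengths: lcm(3, 2) = 6.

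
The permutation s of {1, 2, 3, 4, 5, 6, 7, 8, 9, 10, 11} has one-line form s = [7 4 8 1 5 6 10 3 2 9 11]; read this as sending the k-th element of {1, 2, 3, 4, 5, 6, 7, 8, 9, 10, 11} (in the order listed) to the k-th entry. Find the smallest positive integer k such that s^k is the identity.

Decomposing into disjoint cycles gives cycle lengths 6, 2, 1, 1, 1.
The order is lcm(6, 2) = 6.

6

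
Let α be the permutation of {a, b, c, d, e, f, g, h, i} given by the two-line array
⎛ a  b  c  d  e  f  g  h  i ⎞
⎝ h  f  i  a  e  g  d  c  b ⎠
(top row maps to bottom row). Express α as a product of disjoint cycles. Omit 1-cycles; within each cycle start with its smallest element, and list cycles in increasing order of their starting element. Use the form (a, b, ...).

(a, h, c, i, b, f, g, d)

From a: a → h → c → i → b → f → g → d → a, closing the cycle (a, h, c, i, b, f, g, d).
Repeating from the next unused element and collecting all non-trivial cycles gives (a, h, c, i, b, f, g, d).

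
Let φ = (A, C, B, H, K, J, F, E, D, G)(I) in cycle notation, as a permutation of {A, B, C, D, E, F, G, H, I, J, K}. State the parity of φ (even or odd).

odd

The cycle lengths are 10, 1.
A cycle is odd iff its length is even; φ has 1 even-length cycle, so sgn(φ) = (−1)^1 and φ is odd.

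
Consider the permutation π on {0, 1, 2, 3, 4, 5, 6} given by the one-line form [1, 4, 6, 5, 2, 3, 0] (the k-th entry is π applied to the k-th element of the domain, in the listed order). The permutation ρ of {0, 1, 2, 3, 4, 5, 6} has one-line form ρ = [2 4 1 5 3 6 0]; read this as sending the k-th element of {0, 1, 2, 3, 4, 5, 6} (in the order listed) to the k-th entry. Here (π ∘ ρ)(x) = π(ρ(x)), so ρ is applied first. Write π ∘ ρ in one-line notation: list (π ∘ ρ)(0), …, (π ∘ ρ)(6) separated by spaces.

6 2 4 3 5 0 1

(π ∘ ρ)(x) = π(ρ(x)). Computing each image: π(ρ(0)) = π(2) = 6, π(ρ(1)) = π(4) = 2, π(ρ(2)) = π(1) = 4, π(ρ(3)) = π(5) = 3, π(ρ(4)) = π(3) = 5, π(ρ(5)) = π(6) = 0, π(ρ(6)) = π(0) = 1.
Hence π ∘ ρ = [6 2 4 3 5 0 1].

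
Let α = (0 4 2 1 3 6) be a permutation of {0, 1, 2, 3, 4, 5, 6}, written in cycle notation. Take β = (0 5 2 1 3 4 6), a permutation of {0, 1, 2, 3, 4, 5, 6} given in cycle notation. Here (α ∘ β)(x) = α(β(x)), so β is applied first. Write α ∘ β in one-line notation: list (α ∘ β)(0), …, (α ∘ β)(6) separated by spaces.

(α ∘ β)(x) = α(β(x)). Computing each image: α(β(0)) = α(5) = 5, α(β(1)) = α(3) = 6, α(β(2)) = α(1) = 3, α(β(3)) = α(4) = 2, α(β(4)) = α(6) = 0, α(β(5)) = α(2) = 1, α(β(6)) = α(0) = 4.
Hence α ∘ β = [5 6 3 2 0 1 4].

5 6 3 2 0 1 4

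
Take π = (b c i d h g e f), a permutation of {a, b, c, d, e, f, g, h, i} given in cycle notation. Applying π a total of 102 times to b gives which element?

e

b lies in the 8-cycle (b c i d h g e f).
Since the cycle has length 8, π^102 acts on it the same as π^6 (102 mod 8 = 6).
Advancing 6 steps from b: b → c → i → d → h → g → e.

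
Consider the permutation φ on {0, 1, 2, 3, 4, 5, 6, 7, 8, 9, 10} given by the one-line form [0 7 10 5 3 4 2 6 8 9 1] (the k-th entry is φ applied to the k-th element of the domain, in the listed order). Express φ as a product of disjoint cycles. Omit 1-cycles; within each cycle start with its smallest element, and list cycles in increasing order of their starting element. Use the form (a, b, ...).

(1, 7, 6, 2, 10)(3, 5, 4)

Iterating φ from 1 gives 1 → 7 → 6 → 2 → 10 → 1; that is the 5-cycle (1, 7, 6, 2, 10).
Repeating from the next unused element and collecting all non-trivial cycles gives (1, 7, 6, 2, 10)(3, 5, 4).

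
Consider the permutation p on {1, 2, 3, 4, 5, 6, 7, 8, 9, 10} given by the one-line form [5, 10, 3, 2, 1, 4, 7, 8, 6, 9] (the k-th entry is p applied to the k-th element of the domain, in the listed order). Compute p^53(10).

4

Tracing 10 → 9 → … returns to 10 after 5 steps, so 10 lies in a 5-cycle (2 10 9 6 4).
Since the cycle has length 5, p^53 acts on it the same as p^3 (53 mod 5 = 3).
Advancing 3 steps from 10: 10 → 9 → 6 → 4.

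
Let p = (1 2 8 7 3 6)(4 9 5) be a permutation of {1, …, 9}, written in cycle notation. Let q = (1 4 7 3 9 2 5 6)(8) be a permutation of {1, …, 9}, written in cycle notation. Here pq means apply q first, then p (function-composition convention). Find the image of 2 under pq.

4

First apply q: q(2) = 5, then p(5) = 4. Thus (pq)(2) = 4.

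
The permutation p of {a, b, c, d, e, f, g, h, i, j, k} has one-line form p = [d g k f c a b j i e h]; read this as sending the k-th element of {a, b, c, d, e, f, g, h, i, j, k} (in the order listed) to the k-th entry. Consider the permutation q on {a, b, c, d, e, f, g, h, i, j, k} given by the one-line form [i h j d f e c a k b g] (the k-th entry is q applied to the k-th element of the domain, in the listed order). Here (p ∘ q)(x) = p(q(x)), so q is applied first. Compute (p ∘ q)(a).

q(a) = i, then p(i) = i; composing gives (p ∘ q)(a) = i.

i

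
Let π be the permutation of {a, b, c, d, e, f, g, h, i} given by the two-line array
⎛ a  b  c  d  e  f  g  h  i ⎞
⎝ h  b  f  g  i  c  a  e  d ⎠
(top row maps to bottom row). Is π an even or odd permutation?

even

In disjoint-cycle form the cycle lengths are 6, 2, 1.
A cycle of length ℓ contributes ℓ−1 transpositions, so π is a product of 5 + 1 = 6 transpositions — even.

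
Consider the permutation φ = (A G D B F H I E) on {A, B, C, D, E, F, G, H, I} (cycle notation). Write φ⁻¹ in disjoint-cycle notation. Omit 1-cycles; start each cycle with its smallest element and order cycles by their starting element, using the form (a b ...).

The inverse reverses each cycle.
Reversing each cycle of φ and rotating so the smallest element leads gives (A E I H F B D G).

(A E I H F B D G)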